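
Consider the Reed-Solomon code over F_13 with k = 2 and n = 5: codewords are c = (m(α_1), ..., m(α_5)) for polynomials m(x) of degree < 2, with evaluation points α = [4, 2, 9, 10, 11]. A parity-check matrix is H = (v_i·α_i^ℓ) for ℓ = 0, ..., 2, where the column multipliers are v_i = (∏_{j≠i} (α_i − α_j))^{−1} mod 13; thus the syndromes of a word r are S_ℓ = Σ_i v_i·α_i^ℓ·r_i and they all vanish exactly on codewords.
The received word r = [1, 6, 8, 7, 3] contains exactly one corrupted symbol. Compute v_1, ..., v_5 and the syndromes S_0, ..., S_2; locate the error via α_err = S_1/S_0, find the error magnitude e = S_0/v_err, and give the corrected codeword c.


S = (2, 7, 5), error at position 4, error magnitude e = 8, c = [1, 6, 8, 12, 3].

Step 1: column multipliers v_i = (∏_{j≠i}(α_i − α_j))^{−1} mod 13.
  i = 1 (α = 4): (4−2)(4−9)(4−10)(4−11) = 2·(−5)·(−6)·(−7) = −420 ≡ 9, so v_1 = 9^{−1} = 3 (mod 13).
  i = 2 (α = 2): (2−4)(2−9)(2−10)(2−11) = (−2)·(−7)·(−8)·(−9) = 1008 ≡ 7, so v_2 = 7^{−1} = 2 (mod 13).
  i = 3 (α = 9): (9−4)(9−2)(9−10)(9−11) = 5·7·(−1)·(−2) = 70 ≡ 5, so v_3 = 5^{−1} = 8 (mod 13).
  i = 4 (α = 10): (10−4)(10−2)(10−9)(10−11) = 6·8·1·(−1) = −48 ≡ 4, so v_4 = 4^{−1} = 10 (mod 13).
  i = 5 (α = 11): (11−4)(11−2)(11−9)(11−10) = 7·9·2·1 = 126 ≡ 9, so v_5 = 9^{−1} = 3 (mod 13).
  v = [3, 2, 8, 10, 3].
Step 2: syndromes of r = [1, 6, 8, 7, 3] (all sums mod 13).
  S_0 = Σ v_i r_i = 3·1 + 2·6 + 8·8 + 10·7 + 3·3 = 158 ≡ 2.
  S_1 = Σ v_i α_i r_i = 3·4·1 + 2·2·6 + 8·9·8 + 10·10·7 + 3·11·3 = 1411 ≡ 7.
  α_i^2 mod 13 = [3, 4, 3, 9, 4].
  S_2 = Σ v_i α_i^2 r_i = 3·3·1 + 2·4·6 + 8·3·8 + 10·9·7 + 3·4·3 = 915 ≡ 5.
  S = (2, 7, 5) ≠ 0, so r is not a codeword (an error is present).
Step 3: locate the error. For a single error e at position i, S_ℓ = v_i·e·α_i^ℓ, so α_err = S_1/S_0.
  S_0^{−1} = 2^{−1} = 7 (mod 13), so α_err = 7·7 = 49 ≡ 10 = α_4. Error position i = 4.
  Consistency check: S_2/S_1 = 5·2 = 10 ≡ 10 = α_err ✓ (single-error assumption holds).
Step 4: error magnitude e = S_0/v_4 = S_0·∏_{j≠4}(α_4 − α_j) = 2·4 = 8 ≡ 8 (mod 13).
Step 5: correct position 4: c_4 = r_4 − e = 7 − 8 ≡ 12 (mod 13). Hence c = [1, 6, 8, 12, 3].
  Check: interpolating c through the α_i gives m(x) = 11 + 4·x (degree < 2) with m(α_i) = c_i for every i, so c is indeed a codeword.


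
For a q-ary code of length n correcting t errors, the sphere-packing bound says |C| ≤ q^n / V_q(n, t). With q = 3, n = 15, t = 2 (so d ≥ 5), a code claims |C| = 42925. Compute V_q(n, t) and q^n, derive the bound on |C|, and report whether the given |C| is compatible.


V_q(n, t) = 451, q^n = 14348907, Hamming bound = 31815, |C| = 42925 > bound (violated).

Step 1: Compute V_q(n, t) = Σ_{j=0}^2 C(n, j) (q−1)^j.
  j = 0: C(15,0)·(2)^0 = 1·1 = 1.
  j = 1: C(15,1)·(2)^1 = 15·2 = 30.
  j = 2: C(15,2)·(2)^2 = 105·4 = 420.
  V_q(n, t) = 1 + 30 + 420 = 451.
Step 2: q^n = 3^15 = 14348907.
Step 3: Hamming bound ⌊q^n / V_q(n,t)⌋ = ⌊14348907/451⌋ = 31815.
Step 4: Compare |C| = 42925 to 31815: violated.
The claimed |C| lies above the Hamming bound, so no 3-ary code of length 15 with d ≥ 5 can have 42925 codewords.


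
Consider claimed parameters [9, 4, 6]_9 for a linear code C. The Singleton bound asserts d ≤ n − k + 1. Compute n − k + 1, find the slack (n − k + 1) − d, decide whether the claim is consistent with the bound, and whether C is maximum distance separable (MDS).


Singleton RHS = n − k + 1 = 6, slack = 0, bound satisfied, MDS.

Singleton bound: d ≤ n − k + 1.
Here n = 9, k = 4, so n − k + 1 = 6.
Given d = 6, check d ≤ 6: YES.
Slack = (n − k + 1) − d = 0.
The code is MDS (slack = 0).
Description: the claimed parameters are [9, 4, 6]_9; such a code would be MDS (meets Singleton bound).


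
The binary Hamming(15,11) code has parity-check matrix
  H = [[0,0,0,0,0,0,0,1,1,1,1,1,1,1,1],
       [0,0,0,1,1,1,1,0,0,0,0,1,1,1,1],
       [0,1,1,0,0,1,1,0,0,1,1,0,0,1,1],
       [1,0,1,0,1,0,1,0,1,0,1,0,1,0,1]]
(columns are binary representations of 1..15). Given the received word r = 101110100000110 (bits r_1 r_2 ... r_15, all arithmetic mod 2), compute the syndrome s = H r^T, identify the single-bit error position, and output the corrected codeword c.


s = (0, 1, 1, 1)^T, error position = 7, corrected codeword c = 101110000000110

Compute s = H r^T mod 2 one row at a time:
  s_1 = 0 + 0 + 0 + 0 + 0 + 1 + 1 + 0 = 2 ≡ 0 (mod 2).
  s_2 = 1 + 1 + 0 + 1 + 0 + 1 + 1 + 0 = 5 ≡ 1 (mod 2).
  s_3 = 0 + 1 + 0 + 1 + 0 + 0 + 1 + 0 = 3 ≡ 1 (mod 2).
  s_4 = 1 + 1 + 1 + 1 + 0 + 0 + 1 + 0 = 5 ≡ 1 (mod 2).
s = (0, 1, 1, 1)^T — this equals column 7 of H (binary 0111), so error is at position 7.
Correct: flip bit 7 of r = 101110100000110 to get c = 101110000000110.


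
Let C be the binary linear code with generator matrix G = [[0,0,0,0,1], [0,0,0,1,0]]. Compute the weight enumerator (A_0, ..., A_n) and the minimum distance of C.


Weight distribution: A_0 = 1, A_1 = 2, A_2 = 1. Minimum distance d = 1.

Enumerate all 2^2 = 4 messages m ∈ F_2^2.
For each, compute codeword c = mG in F_2^5, then tally its weight.
  m = 00 → c = 00000, weight = 0.
  m = 10 → c = 00001, weight = 1.
  m = 01 → c = 00010, weight = 1.
  m = 11 → c = 00011, weight = 2.
Tally weights:
  weight 0: 1 codewords.
  weight 1: 2 codewords.
  weight 2: 1 codewords.
Minimum distance d = smallest w > 0 with A_w > 0 = 1.
Sanity: Σ A_w = 4 = 2^2 = 4 ✓.


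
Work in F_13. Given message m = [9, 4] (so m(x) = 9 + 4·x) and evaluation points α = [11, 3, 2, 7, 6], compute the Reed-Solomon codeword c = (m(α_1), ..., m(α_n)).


c = [1, 8, 4, 11, 7]

Message polynomial: m(x) = 9 + 4·x (mod 13).
For each evaluation point α_i, compute m(α_i) mod 13:
  α_1 = 11: Horner steps 4 → 1, so m(11) = 1.
  α_2 = 3: Horner steps 4 → 8, so m(3) = 8.
  α_3 = 2: Horner steps 4 → 4, so m(2) = 4.
  α_4 = 7: Horner steps 4 → 11, so m(7) = 11.
  α_5 = 6: Horner steps 4 → 7, so m(6) = 7.
Codeword c = [1, 8, 4, 11, 7] ∈ F_13^5.


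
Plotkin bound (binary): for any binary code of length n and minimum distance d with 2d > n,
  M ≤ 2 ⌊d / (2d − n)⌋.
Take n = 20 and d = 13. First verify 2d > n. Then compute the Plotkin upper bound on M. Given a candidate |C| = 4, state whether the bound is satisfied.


Plotkin bound M ≤ 4; given |C| = 4 ≤ bound (satisfied).

Check applicability: 2d = 26, n = 20.
2d − n = 6 > 0, so Plotkin applies.
Compute d/(2d−n) = 13/6 ≈ 2.1667.
⌊d/(2d−n)⌋ = 2.
Plotkin bound: M ≤ 2·2 = 4.
Given |C| = 4, check: satisfied.
This |C| is at the Plotkin bound.


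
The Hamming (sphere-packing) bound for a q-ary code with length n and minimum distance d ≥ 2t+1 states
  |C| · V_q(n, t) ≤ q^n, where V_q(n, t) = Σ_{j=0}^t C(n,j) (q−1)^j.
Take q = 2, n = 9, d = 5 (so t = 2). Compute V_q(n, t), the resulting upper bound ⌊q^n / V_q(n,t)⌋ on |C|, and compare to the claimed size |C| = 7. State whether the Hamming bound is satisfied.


V_q(n, t) = 46, q^n = 512, Hamming bound = 11, |C| = 7 ≤ bound (satisfied).

Step 1: Compute V_q(n, t) = Σ_{j=0}^2 C(n, j) (q−1)^j.
  j = 0: C(9,0)·(1)^0 = 1·1 = 1.
  j = 1: C(9,1)·(1)^1 = 9·1 = 9.
  j = 2: C(9,2)·(1)^2 = 36·1 = 36.
  V_q(n, t) = 1 + 9 + 36 = 46.
Step 2: q^n = 2^9 = 512.
Step 3: Hamming bound ⌊q^n / V_q(n,t)⌋ = ⌊512/46⌋ = 11.
Step 4: Compare |C| = 7 to 11: satisfied.
The claimed |C| lies below the Hamming bound.


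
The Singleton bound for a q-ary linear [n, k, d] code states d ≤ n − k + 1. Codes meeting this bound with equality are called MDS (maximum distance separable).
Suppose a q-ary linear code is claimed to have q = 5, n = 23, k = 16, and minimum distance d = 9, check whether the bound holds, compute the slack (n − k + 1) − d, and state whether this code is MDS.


Singleton RHS = n − k + 1 = 8, slack = -1, bound violated (no such code; not MDS).

Singleton bound: d ≤ n − k + 1.
Here n = 23, k = 16, so n − k + 1 = 8.
Given d = 9, check d ≤ 8: NO.
Slack = (n − k + 1) − d = -1.
The slack is negative: d = 9 exceeds n − k + 1 = 8 by 1, so the Singleton bound is violated and no linear [23, 16, 9]_5 code can exist. In particular it is not MDS (MDS requires d = n − k + 1 exactly).
Description: the claimed parameters are [23, 16, 9]_5; such a code would be impossible (violates the Singleton bound).


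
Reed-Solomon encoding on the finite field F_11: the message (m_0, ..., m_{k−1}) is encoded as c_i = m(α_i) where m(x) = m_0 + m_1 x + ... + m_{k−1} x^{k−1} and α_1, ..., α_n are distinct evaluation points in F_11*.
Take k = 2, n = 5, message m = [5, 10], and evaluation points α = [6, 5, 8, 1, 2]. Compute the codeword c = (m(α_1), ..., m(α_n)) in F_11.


c = [10, 0, 8, 4, 3]

Message polynomial: m(x) = 5 + 10·x (mod 11).
For each evaluation point α_i, compute m(α_i) mod 11:
  α_1 = 6: Horner steps 10 → 10, so m(6) = 10.
  α_2 = 5: Horner steps 10 → 0, so m(5) = 0.
  α_3 = 8: Horner steps 10 → 8, so m(8) = 8.
  α_4 = 1: Horner steps 10 → 4, so m(1) = 4.
  α_5 = 2: Horner steps 10 → 3, so m(2) = 3.
Codeword c = [10, 0, 8, 4, 3] ∈ F_11^5.


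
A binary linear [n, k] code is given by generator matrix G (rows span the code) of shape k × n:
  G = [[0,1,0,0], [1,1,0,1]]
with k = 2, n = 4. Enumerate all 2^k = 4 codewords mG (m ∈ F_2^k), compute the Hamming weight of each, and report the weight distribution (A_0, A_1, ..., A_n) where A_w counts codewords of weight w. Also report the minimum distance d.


Weight distribution: A_0 = 1, A_1 = 1, A_2 = 1, A_3 = 1. Minimum distance d = 1.

Enumerate all 2^2 = 4 messages m ∈ F_2^2.
For each, compute codeword c = mG in F_2^4, then tally its weight.
  m = 00 → c = 0000, weight = 0.
  m = 10 → c = 0100, weight = 1.
  m = 01 → c = 1101, weight = 3.
  m = 11 → c = 1001, weight = 2.
Tally weights:
  weight 0: 1 codewords.
  weight 1: 1 codewords.
  weight 2: 1 codewords.
  weight 3: 1 codewords.
Minimum distance d = smallest w > 0 with A_w > 0 = 1.
Sanity: Σ A_w = 4 = 2^2 = 4 ✓.


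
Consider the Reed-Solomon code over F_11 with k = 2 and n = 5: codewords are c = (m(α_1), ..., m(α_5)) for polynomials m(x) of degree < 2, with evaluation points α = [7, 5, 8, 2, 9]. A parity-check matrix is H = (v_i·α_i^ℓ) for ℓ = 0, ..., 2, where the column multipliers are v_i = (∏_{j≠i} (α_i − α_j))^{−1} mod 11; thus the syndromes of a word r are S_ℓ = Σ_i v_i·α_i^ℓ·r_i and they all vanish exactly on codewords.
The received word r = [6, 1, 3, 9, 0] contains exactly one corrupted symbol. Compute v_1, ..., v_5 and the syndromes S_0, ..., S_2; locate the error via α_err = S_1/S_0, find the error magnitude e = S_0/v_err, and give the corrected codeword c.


S = (7, 3, 6), error at position 4, error magnitude e = 10, c = [6, 1, 3, 10, 0].

Step 1: column multipliers v_i = (∏_{j≠i}(α_i − α_j))^{−1} mod 11.
  i = 1 (α = 7): (7−5)(7−8)(7−2)(7−9) = 2·(−1)·5·(−2) = 20 ≡ 9, so v_1 = 9^{−1} = 5 (mod 11).
  i = 2 (α = 5): (5−7)(5−8)(5−2)(5−9) = (−2)·(−3)·3·(−4) = −72 ≡ 5, so v_2 = 5^{−1} = 9 (mod 11).
  i = 3 (α = 8): (8−7)(8−5)(8−2)(8−9) = 1·3·6·(−1) = −18 ≡ 4, so v_3 = 4^{−1} = 3 (mod 11).
  i = 4 (α = 2): (2−7)(2−5)(2−8)(2−9) = (−5)·(−3)·(−6)·(−7) = 630 ≡ 3, so v_4 = 3^{−1} = 4 (mod 11).
  i = 5 (α = 9): (9−7)(9−5)(9−8)(9−2) = 2·4·1·7 = 56 ≡ 1, so v_5 = 1^{−1} = 1 (mod 11).
  v = [5, 9, 3, 4, 1].
Step 2: syndromes of r = [6, 1, 3, 9, 0] (all sums mod 11).
  S_0 = Σ v_i r_i = 5·6 + 9·1 + 3·3 + 4·9 + 1·0 = 84 ≡ 7.
  S_1 = Σ v_i α_i r_i = 5·7·6 + 9·5·1 + 3·8·3 + 4·2·9 + 1·9·0 = 399 ≡ 3.
  α_i^2 mod 11 = [5, 3, 9, 4, 4].
  S_2 = Σ v_i α_i^2 r_i = 5·5·6 + 9·3·1 + 3·9·3 + 4·4·9 + 1·4·0 = 402 ≡ 6.
  S = (7, 3, 6) ≠ 0, so r is not a codeword (an error is present).
Step 3: locate the error. For a single error e at position i, S_ℓ = v_i·e·α_i^ℓ, so α_err = S_1/S_0.
  S_0^{−1} = 7^{−1} = 8 (mod 11), so α_err = 3·8 = 24 ≡ 2 = α_4. Error position i = 4.
  Consistency check: S_2/S_1 = 6·4 = 24 ≡ 2 = α_err ✓ (single-error assumption holds).
Step 4: error magnitude e = S_0/v_4 = S_0·∏_{j≠4}(α_4 − α_j) = 7·3 = 21 ≡ 10 (mod 11).
Step 5: correct position 4: c_4 = r_4 − e = 9 − 10 ≡ 10 (mod 11). Hence c = [6, 1, 3, 10, 0].
  Check: interpolating c through the α_i gives m(x) = 5 + 8·x (degree < 2) with m(α_i) = c_i for every i, so c is indeed a codeword.


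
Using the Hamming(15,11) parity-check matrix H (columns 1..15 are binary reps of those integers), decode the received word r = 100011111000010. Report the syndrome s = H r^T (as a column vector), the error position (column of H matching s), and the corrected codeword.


s = (1, 0, 1, 0)^T, error position = 10, corrected codeword c = 100011111100010

Compute s = H r^T mod 2 one row at a time:
  s_1 = 1 + 1 + 0 + 0 + 0 + 0 + 1 + 0 = 3 ≡ 1 (mod 2).
  s_2 = 0 + 1 + 1 + 1 + 0 + 0 + 1 + 0 = 4 ≡ 0 (mod 2).
  s_3 = 0 + 0 + 1 + 1 + 0 + 0 + 1 + 0 = 3 ≡ 1 (mod 2).
  s_4 = 1 + 0 + 1 + 1 + 1 + 0 + 0 + 0 = 4 ≡ 0 (mod 2).
s = (1, 0, 1, 0)^T — this equals column 10 of H (binary 1010), so error is at position 10.
Correct: flip bit 10 of r = 100011111000010 to get c = 100011111100010.


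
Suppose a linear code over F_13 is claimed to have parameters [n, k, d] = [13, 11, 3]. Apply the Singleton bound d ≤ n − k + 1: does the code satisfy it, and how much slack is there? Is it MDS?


Singleton RHS = n − k + 1 = 3, slack = 0, bound satisfied, MDS.

Singleton bound: d ≤ n − k + 1.
Here n = 13, k = 11, so n − k + 1 = 3.
Given d = 3, check d ≤ 3: YES.
Slack = (n − k + 1) − d = 0.
The code is MDS (slack = 0).
Description: the claimed parameters are [13, 11, 3]_13; such a code would be MDS (meets Singleton bound).


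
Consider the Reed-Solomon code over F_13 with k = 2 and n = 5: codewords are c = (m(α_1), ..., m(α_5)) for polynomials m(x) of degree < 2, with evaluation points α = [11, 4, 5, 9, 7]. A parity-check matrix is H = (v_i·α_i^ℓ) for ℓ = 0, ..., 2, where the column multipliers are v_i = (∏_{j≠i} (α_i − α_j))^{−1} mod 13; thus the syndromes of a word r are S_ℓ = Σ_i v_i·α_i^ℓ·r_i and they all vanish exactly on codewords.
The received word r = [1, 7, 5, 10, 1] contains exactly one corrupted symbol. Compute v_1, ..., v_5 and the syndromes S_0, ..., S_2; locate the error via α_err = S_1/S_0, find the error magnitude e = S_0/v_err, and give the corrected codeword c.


S = (9, 8, 10), error at position 1, error magnitude e = 8, c = [6, 7, 5, 10, 1].

Step 1: column multipliers v_i = (∏_{j≠i}(α_i − α_j))^{−1} mod 13.
  i = 1 (α = 11): (11−4)(11−5)(11−9)(11−7) = 7·6·2·4 = 336 ≡ 11, so v_1 = 11^{−1} = 6 (mod 13).
  i = 2 (α = 4): (4−11)(4−5)(4−9)(4−7) = (−7)·(−1)·(−5)·(−3) = 105 ≡ 1, so v_2 = 1^{−1} = 1 (mod 13).
  i = 3 (α = 5): (5−11)(5−4)(5−9)(5−7) = (−6)·1·(−4)·(−2) = −48 ≡ 4, so v_3 = 4^{−1} = 10 (mod 13).
  i = 4 (α = 9): (9−11)(9−4)(9−5)(9−7) = (−2)·5·4·2 = −80 ≡ 11, so v_4 = 11^{−1} = 6 (mod 13).
  i = 5 (α = 7): (7−11)(7−4)(7−5)(7−9) = (−4)·3·2·(−2) = 48 ≡ 9, so v_5 = 9^{−1} = 3 (mod 13).
  v = [6, 1, 10, 6, 3].
Step 2: syndromes of r = [1, 7, 5, 10, 1] (all sums mod 13).
  S_0 = Σ v_i r_i = 6·1 + 1·7 + 10·5 + 6·10 + 3·1 = 126 ≡ 9.
  S_1 = Σ v_i α_i r_i = 6·11·1 + 1·4·7 + 10·5·5 + 6·9·10 + 3·7·1 = 905 ≡ 8.
  α_i^2 mod 13 = [4, 3, 12, 3, 10].
  S_2 = Σ v_i α_i^2 r_i = 6·4·1 + 1·3·7 + 10·12·5 + 6·3·10 + 3·10·1 = 855 ≡ 10.
  S = (9, 8, 10) ≠ 0, so r is not a codeword (an error is present).
Step 3: locate the error. For a single error e at position i, S_ℓ = v_i·e·α_i^ℓ, so α_err = S_1/S_0.
  S_0^{−1} = 9^{−1} = 3 (mod 13), so α_err = 8·3 = 24 ≡ 11 = α_1. Error position i = 1.
  Consistency check: S_2/S_1 = 10·5 = 50 ≡ 11 = α_err ✓ (single-error assumption holds).
Step 4: error magnitude e = S_0/v_1 = S_0·∏_{j≠1}(α_1 − α_j) = 9·11 = 99 ≡ 8 (mod 13).
Step 5: correct position 1: c_1 = r_1 − e = 1 − 8 ≡ 6 (mod 13). Hence c = [6, 7, 5, 10, 1].
  Check: interpolating c through the α_i gives m(x) = 2 + 11·x (degree < 2) with m(α_i) = c_i for every i, so c is indeed a codeword.


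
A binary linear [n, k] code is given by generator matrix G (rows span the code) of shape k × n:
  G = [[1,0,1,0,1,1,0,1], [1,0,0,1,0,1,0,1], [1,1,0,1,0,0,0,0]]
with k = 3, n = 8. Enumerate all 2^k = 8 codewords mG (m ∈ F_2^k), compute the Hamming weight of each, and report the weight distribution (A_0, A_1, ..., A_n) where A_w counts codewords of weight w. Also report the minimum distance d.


Weight distribution: A_0 = 1, A_3 = 3, A_4 = 2, A_5 = 1, A_6 = 1. Minimum distance d = 3.

Enumerate all 2^3 = 8 messages m ∈ F_2^3.
For each, compute codeword c = mG in F_2^8, then tally its weight.
  m = 000 → c = 00000000, weight = 0.
  m = 100 → c = 10101101, weight = 5.
  m = 010 → c = 10010101, weight = 4.
  m = 110 → c = 00111000, weight = 3.
  m = 001 → c = 11010000, weight = 3.
  m = 101 → c = 01111101, weight = 6.
  m = 011 → c = 01000101, weight = 3.
  m = 111 → c = 11101000, weight = 4.
Tally weights:
  weight 0: 1 codewords.
  weight 3: 3 codewords.
  weight 4: 2 codewords.
  weight 5: 1 codewords.
  weight 6: 1 codewords.
Minimum distance d = smallest w > 0 with A_w > 0 = 3.
Sanity: Σ A_w = 8 = 2^3 = 8 ✓.


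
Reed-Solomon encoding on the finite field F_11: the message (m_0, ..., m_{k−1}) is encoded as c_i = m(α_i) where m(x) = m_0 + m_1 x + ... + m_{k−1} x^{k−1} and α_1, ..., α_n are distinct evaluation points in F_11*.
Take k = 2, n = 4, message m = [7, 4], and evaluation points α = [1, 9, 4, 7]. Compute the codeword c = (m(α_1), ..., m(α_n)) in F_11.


c = [0, 10, 1, 2]

Message polynomial: m(x) = 7 + 4·x (mod 11).
For each evaluation point α_i, compute m(α_i) mod 11:
  α_1 = 1: Horner steps 4 → 0, so m(1) = 0.
  α_2 = 9: Horner steps 4 → 10, so m(9) = 10.
  α_3 = 4: Horner steps 4 → 1, so m(4) = 1.
  α_4 = 7: Horner steps 4 → 2, so m(7) = 2.
Codeword c = [0, 10, 1, 2] ∈ F_11^4.


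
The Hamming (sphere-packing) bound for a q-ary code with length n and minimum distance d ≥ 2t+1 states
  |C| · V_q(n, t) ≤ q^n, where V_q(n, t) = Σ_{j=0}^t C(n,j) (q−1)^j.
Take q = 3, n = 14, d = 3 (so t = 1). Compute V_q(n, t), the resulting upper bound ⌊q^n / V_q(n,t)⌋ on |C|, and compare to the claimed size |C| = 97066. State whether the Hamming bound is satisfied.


V_q(n, t) = 29, q^n = 4782969, Hamming bound = 164929, |C| = 97066 ≤ bound (satisfied).

Step 1: Compute V_q(n, t) = Σ_{j=0}^1 C(n, j) (q−1)^j.
  j = 0: C(14,0)·(2)^0 = 1·1 = 1.
  j = 1: C(14,1)·(2)^1 = 14·2 = 28.
  V_q(n, t) = 1 + 28 = 29.
Step 2: q^n = 3^14 = 4782969.
Step 3: Hamming bound ⌊q^n / V_q(n,t)⌋ = ⌊4782969/29⌋ = 164929.
Step 4: Compare |C| = 97066 to 164929: satisfied.
The claimed |C| lies below the Hamming bound.


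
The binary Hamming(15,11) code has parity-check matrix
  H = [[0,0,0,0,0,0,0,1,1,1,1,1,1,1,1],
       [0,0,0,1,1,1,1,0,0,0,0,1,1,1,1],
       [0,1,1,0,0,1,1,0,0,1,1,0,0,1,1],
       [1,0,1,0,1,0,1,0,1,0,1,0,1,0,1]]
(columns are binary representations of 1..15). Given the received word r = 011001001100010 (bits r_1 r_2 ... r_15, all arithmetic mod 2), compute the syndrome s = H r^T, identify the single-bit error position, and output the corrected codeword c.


s = (1, 0, 1, 0)^T, error position = 10, corrected codeword c = 011001001000010

Compute s = H r^T mod 2 one row at a time:
  s_1 = 0 + 1 + 1 + 0 + 0 + 0 + 1 + 0 = 3 ≡ 1 (mod 2).
  s_2 = 0 + 0 + 1 + 0 + 0 + 0 + 1 + 0 = 2 ≡ 0 (mod 2).
  s_3 = 1 + 1 + 1 + 0 + 1 + 0 + 1 + 0 = 5 ≡ 1 (mod 2).
  s_4 = 0 + 1 + 0 + 0 + 1 + 0 + 0 + 0 = 2 ≡ 0 (mod 2).
s = (1, 0, 1, 0)^T — this equals column 10 of H (binary 1010), so error is at position 10.
Correct: flip bit 10 of r = 011001001100010 to get c = 011001001000010.


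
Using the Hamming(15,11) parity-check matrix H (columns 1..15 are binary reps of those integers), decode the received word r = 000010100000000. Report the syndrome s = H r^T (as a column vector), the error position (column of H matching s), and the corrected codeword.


s = (0, 0, 1, 0)^T, error position = 2, corrected codeword c = 010010100000000

Compute s = H r^T mod 2 one row at a time:
  s_1 = 0 + 0 + 0 + 0 + 0 + 0 + 0 + 0 = 0 ≡ 0 (mod 2).
  s_2 = 0 + 1 + 0 + 1 + 0 + 0 + 0 + 0 = 2 ≡ 0 (mod 2).
  s_3 = 0 + 0 + 0 + 1 + 0 + 0 + 0 + 0 = 1 ≡ 1 (mod 2).
  s_4 = 0 + 0 + 1 + 1 + 0 + 0 + 0 + 0 = 2 ≡ 0 (mod 2).
s = (0, 0, 1, 0)^T — this equals column 2 of H (binary 0010), so error is at position 2.
Correct: flip bit 2 of r = 000010100000000 to get c = 010010100000000.


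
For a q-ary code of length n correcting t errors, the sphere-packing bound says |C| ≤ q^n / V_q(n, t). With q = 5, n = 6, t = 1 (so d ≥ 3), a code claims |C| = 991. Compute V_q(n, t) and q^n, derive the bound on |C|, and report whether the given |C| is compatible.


V_q(n, t) = 25, q^n = 15625, Hamming bound = 625, |C| = 991 > bound (violated).

Step 1: Compute V_q(n, t) = Σ_{j=0}^1 C(n, j) (q−1)^j.
  j = 0: C(6,0)·(4)^0 = 1·1 = 1.
  j = 1: C(6,1)·(4)^1 = 6·4 = 24.
  V_q(n, t) = 1 + 24 = 25.
Step 2: q^n = 5^6 = 15625.
Step 3: Hamming bound ⌊q^n / V_q(n,t)⌋ = ⌊15625/25⌋ = 625.
Step 4: Compare |C| = 991 to 625: violated.
The claimed |C| lies above the Hamming bound, so no 5-ary code of length 6 with d ≥ 3 can have 991 codewords.


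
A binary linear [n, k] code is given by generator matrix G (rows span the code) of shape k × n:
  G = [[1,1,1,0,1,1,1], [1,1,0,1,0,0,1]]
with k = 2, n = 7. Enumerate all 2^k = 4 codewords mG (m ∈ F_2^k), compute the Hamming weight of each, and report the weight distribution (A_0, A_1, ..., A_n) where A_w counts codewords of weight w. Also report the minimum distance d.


Weight distribution: A_0 = 1, A_4 = 2, A_6 = 1. Minimum distance d = 4.

Enumerate all 2^2 = 4 messages m ∈ F_2^2.
For each, compute codeword c = mG in F_2^7, then tally its weight.
  m = 00 → c = 0000000, weight = 0.
  m = 10 → c = 1110111, weight = 6.
  m = 01 → c = 1101001, weight = 4.
  m = 11 → c = 0011110, weight = 4.
Tally weights:
  weight 0: 1 codewords.
  weight 4: 2 codewords.
  weight 6: 1 codewords.
Minimum distance d = smallest w > 0 with A_w > 0 = 4.
Sanity: Σ A_w = 4 = 2^2 = 4 ✓.


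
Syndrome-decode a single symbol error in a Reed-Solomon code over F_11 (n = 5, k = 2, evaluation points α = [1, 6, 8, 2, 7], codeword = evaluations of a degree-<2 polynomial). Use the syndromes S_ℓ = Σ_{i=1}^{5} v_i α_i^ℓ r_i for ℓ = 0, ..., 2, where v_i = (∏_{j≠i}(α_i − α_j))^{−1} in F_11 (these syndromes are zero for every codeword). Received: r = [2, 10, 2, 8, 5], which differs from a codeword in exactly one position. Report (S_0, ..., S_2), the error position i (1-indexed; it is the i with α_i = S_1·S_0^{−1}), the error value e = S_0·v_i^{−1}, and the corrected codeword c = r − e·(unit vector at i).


S = (5, 7, 1), error at position 3, error magnitude e = 2, c = [2, 10, 0, 8, 5].

Step 1: column multipliers v_i = (∏_{j≠i}(α_i − α_j))^{−1} mod 11.
  i = 1 (α = 1): (1−6)(1−8)(1−2)(1−7) = (−5)·(−7)·(−1)·(−6) = 210 ≡ 1, so v_1 = 1^{−1} = 1 (mod 11).
  i = 2 (α = 6): (6−1)(6−8)(6−2)(6−7) = 5·(−2)·4·(−1) = 40 ≡ 7, so v_2 = 7^{−1} = 8 (mod 11).
  i = 3 (α = 8): (8−1)(8−6)(8−2)(8−7) = 7·2·6·1 = 84 ≡ 7, so v_3 = 7^{−1} = 8 (mod 11).
  i = 4 (α = 2): (2−1)(2−6)(2−8)(2−7) = 1·(−4)·(−6)·(−5) = −120 ≡ 1, so v_4 = 1^{−1} = 1 (mod 11).
  i = 5 (α = 7): (7−1)(7−6)(7−8)(7−2) = 6·1·(−1)·5 = −30 ≡ 3, so v_5 = 3^{−1} = 4 (mod 11).
  v = [1, 8, 8, 1, 4].
Step 2: syndromes of r = [2, 10, 2, 8, 5] (all sums mod 11).
  S_0 = Σ v_i r_i = 1·2 + 8·10 + 8·2 + 1·8 + 4·5 = 126 ≡ 5.
  S_1 = Σ v_i α_i r_i = 1·1·2 + 8·6·10 + 8·8·2 + 1·2·8 + 4·7·5 = 766 ≡ 7.
  α_i^2 mod 11 = [1, 3, 9, 4, 5].
  S_2 = Σ v_i α_i^2 r_i = 1·1·2 + 8·3·10 + 8·9·2 + 1·4·8 + 4·5·5 = 518 ≡ 1.
  S = (5, 7, 1) ≠ 0, so r is not a codeword (an error is present).
Step 3: locate the error. For a single error e at position i, S_ℓ = v_i·e·α_i^ℓ, so α_err = S_1/S_0.
  S_0^{−1} = 5^{−1} = 9 (mod 11), so α_err = 7·9 = 63 ≡ 8 = α_3. Error position i = 3.
  Consistency check: S_2/S_1 = 1·8 = 8 ≡ 8 = α_err ✓ (single-error assumption holds).
Step 4: error magnitude e = S_0/v_3 = S_0·∏_{j≠3}(α_3 − α_j) = 5·7 = 35 ≡ 2 (mod 11).
Step 5: correct position 3: c_3 = r_3 − e = 2 − 2 ≡ 0 (mod 11). Hence c = [2, 10, 0, 8, 5].
  Check: interpolating c through the α_i gives m(x) = 7 + 6·x (degree < 2) with m(α_i) = c_i for every i, so c is indeed a codeword.


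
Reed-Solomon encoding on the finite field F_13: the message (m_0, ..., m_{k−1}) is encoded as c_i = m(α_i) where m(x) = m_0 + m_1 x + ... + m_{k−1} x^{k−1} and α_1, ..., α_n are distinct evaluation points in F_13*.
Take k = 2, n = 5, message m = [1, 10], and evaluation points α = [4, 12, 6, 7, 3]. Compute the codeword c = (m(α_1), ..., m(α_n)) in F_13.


c = [2, 4, 9, 6, 5]

Message polynomial: m(x) = 1 + 10·x (mod 13).
For each evaluation point α_i, compute m(α_i) mod 13:
  α_1 = 4: Horner steps 10 → 2, so m(4) = 2.
  α_2 = 12: Horner steps 10 → 4, so m(12) = 4.
  α_3 = 6: Horner steps 10 → 9, so m(6) = 9.
  α_4 = 7: Horner steps 10 → 6, so m(7) = 6.
  α_5 = 3: Horner steps 10 → 5, so m(3) = 5.
Codeword c = [2, 4, 9, 6, 5] ∈ F_13^5.


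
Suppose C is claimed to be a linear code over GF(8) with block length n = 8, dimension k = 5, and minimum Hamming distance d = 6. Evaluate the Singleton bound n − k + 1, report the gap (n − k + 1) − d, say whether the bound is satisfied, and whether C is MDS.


Singleton RHS = n − k + 1 = 4, slack = -2, bound violated (no such code; not MDS).

Singleton bound: d ≤ n − k + 1.
Here n = 8, k = 5, so n − k + 1 = 4.
Given d = 6, check d ≤ 4: NO.
Slack = (n − k + 1) − d = -2.
The slack is negative: d = 6 exceeds n − k + 1 = 4 by 2, so the Singleton bound is violated and no linear [8, 5, 6]_8 code can exist. In particular it is not MDS (MDS requires d = n − k + 1 exactly).
Description: the claimed parameters are [8, 5, 6]_8; such a code would be impossible (violates the Singleton bound).


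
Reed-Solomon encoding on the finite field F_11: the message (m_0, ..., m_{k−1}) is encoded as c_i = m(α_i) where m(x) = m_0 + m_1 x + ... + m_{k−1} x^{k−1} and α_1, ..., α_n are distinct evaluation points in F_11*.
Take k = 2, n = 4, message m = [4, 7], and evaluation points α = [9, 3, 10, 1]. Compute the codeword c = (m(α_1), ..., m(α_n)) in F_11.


c = [1, 3, 8, 0]

Message polynomial: m(x) = 4 + 7·x (mod 11).
For each evaluation point α_i, compute m(α_i) mod 11:
  α_1 = 9: Horner steps 7 → 1, so m(9) = 1.
  α_2 = 3: Horner steps 7 → 3, so m(3) = 3.
  α_3 = 10: Horner steps 7 → 8, so m(10) = 8.
  α_4 = 1: Horner steps 7 → 0, so m(1) = 0.
Codeword c = [1, 3, 8, 0] ∈ F_11^4.


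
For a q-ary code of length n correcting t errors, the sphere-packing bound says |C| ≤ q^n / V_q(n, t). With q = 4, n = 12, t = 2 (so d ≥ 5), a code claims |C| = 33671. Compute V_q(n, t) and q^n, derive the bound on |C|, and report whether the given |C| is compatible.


V_q(n, t) = 631, q^n = 16777216, Hamming bound = 26588, |C| = 33671 > bound (violated).

Step 1: Compute V_q(n, t) = Σ_{j=0}^2 C(n, j) (q−1)^j.
  j = 0: C(12,0)·(3)^0 = 1·1 = 1.
  j = 1: C(12,1)·(3)^1 = 12·3 = 36.
  j = 2: C(12,2)·(3)^2 = 66·9 = 594.
  V_q(n, t) = 1 + 36 + 594 = 631.
Step 2: q^n = 4^12 = 16777216.
Step 3: Hamming bound ⌊q^n / V_q(n,t)⌋ = ⌊16777216/631⌋ = 26588.
Step 4: Compare |C| = 33671 to 26588: violated.
The claimed |C| lies above the Hamming bound, so no 4-ary code of length 12 with d ≥ 5 can have 33671 codewords.


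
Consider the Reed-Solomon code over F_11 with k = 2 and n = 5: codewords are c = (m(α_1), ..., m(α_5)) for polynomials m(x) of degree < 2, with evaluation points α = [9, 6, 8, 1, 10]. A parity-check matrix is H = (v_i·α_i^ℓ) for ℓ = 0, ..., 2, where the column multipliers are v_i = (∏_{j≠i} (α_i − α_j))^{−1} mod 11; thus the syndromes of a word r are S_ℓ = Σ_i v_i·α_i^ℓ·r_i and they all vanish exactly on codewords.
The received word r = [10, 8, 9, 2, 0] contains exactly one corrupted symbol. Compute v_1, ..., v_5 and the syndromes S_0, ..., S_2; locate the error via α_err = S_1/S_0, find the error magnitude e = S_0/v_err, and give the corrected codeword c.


S = (1, 6, 3), error at position 2, error magnitude e = 1, c = [10, 7, 9, 2, 0].

Step 1: column multipliers v_i = (∏_{j≠i}(α_i − α_j))^{−1} mod 11.
  i = 1 (α = 9): (9−6)(9−8)(9−1)(9−10) = 3·1·8·(−1) = −24 ≡ 9, so v_1 = 9^{−1} = 5 (mod 11).
  i = 2 (α = 6): (6−9)(6−8)(6−1)(6−10) = (−3)·(−2)·5·(−4) = −120 ≡ 1, so v_2 = 1^{−1} = 1 (mod 11).
  i = 3 (α = 8): (8−9)(8−6)(8−1)(8−10) = (−1)·2·7·(−2) = 28 ≡ 6, so v_3 = 6^{−1} = 2 (mod 11).
  i = 4 (α = 1): (1−9)(1−6)(1−8)(1−10) = (−8)·(−5)·(−7)·(−9) = 2520 ≡ 1, so v_4 = 1^{−1} = 1 (mod 11).
  i = 5 (α = 10): (10−9)(10−6)(10−8)(10−1) = 1·4·2·9 = 72 ≡ 6, so v_5 = 6^{−1} = 2 (mod 11).
  v = [5, 1, 2, 1, 2].
Step 2: syndromes of r = [10, 8, 9, 2, 0] (all sums mod 11).
  S_0 = Σ v_i r_i = 5·10 + 1·8 + 2·9 + 1·2 + 2·0 = 78 ≡ 1.
  S_1 = Σ v_i α_i r_i = 5·9·10 + 1·6·8 + 2·8·9 + 1·1·2 + 2·10·0 = 644 ≡ 6.
  α_i^2 mod 11 = [4, 3, 9, 1, 1].
  S_2 = Σ v_i α_i^2 r_i = 5·4·10 + 1·3·8 + 2·9·9 + 1·1·2 + 2·1·0 = 388 ≡ 3.
  S = (1, 6, 3) ≠ 0, so r is not a codeword (an error is present).
Step 3: locate the error. For a single error e at position i, S_ℓ = v_i·e·α_i^ℓ, so α_err = S_1/S_0.
  S_0^{−1} = 1^{−1} = 1 (mod 11), so α_err = 6·1 = 6 ≡ 6 = α_2. Error position i = 2.
  Consistency check: S_2/S_1 = 3·2 = 6 ≡ 6 = α_err ✓ (single-error assumption holds).
Step 4: error magnitude e = S_0/v_2 = S_0·∏_{j≠2}(α_2 − α_j) = 1·1 = 1 ≡ 1 (mod 11).
Step 5: correct position 2: c_2 = r_2 − e = 8 − 1 ≡ 7 (mod 11). Hence c = [10, 7, 9, 2, 0].
  Check: interpolating c through the α_i gives m(x) = 1 + 1·x (degree < 2) with m(α_i) = c_i for every i, so c is indeed a codeword.


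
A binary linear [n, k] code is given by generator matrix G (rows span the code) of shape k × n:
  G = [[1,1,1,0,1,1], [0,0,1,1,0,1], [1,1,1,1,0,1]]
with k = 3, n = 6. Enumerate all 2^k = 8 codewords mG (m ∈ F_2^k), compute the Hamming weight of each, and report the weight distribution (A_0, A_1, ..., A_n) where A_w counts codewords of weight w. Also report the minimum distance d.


Weight distribution: A_0 = 1, A_2 = 2, A_3 = 2, A_4 = 1, A_5 = 2. Minimum distance d = 2.

Enumerate all 2^3 = 8 messages m ∈ F_2^3.
For each, compute codeword c = mG in F_2^6, then tally its weight.
  m = 000 → c = 000000, weight = 0.
  m = 100 → c = 111011, weight = 5.
  m = 010 → c = 001101, weight = 3.
  m = 110 → c = 110110, weight = 4.
  m = 001 → c = 111101, weight = 5.
  m = 101 → c = 000110, weight = 2.
  m = 011 → c = 110000, weight = 2.
  m = 111 → c = 001011, weight = 3.
Tally weights:
  weight 0: 1 codewords.
  weight 2: 2 codewords.
  weight 3: 2 codewords.
  weight 4: 1 codewords.
  weight 5: 2 codewords.
Minimum distance d = smallest w > 0 with A_w > 0 = 2.
Sanity: Σ A_w = 8 = 2^3 = 8 ✓.


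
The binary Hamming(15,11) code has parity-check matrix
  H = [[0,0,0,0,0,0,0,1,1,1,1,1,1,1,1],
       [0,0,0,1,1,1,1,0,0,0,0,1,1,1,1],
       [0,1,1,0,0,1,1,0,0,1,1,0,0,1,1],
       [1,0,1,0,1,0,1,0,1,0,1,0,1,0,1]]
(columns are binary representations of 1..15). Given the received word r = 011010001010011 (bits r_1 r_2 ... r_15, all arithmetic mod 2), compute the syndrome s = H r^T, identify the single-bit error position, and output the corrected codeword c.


s = (0, 1, 1, 1)^T, error position = 7, corrected codeword c = 011010101010011

Compute s = H r^T mod 2 one row at a time:
  s_1 = 0 + 1 + 0 + 1 + 0 + 0 + 1 + 1 = 4 ≡ 0 (mod 2).
  s_2 = 0 + 1 + 0 + 0 + 0 + 0 + 1 + 1 = 3 ≡ 1 (mod 2).
  s_3 = 1 + 1 + 0 + 0 + 0 + 1 + 1 + 1 = 5 ≡ 1 (mod 2).
  s_4 = 0 + 1 + 1 + 0 + 1 + 1 + 0 + 1 = 5 ≡ 1 (mod 2).
s = (0, 1, 1, 1)^T — this equals column 7 of H (binary 0111), so error is at position 7.
Correct: flip bit 7 of r = 011010001010011 to get c = 011010101010011.


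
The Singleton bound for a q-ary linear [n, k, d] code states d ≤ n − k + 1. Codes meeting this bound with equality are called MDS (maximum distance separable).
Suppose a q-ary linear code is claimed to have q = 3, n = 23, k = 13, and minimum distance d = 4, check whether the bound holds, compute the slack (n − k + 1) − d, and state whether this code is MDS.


Singleton RHS = n − k + 1 = 11, slack = 7, bound satisfied, not MDS.

Singleton bound: d ≤ n − k + 1.
Here n = 23, k = 13, so n − k + 1 = 11.
Given d = 4, check d ≤ 11: YES.
Slack = (n − k + 1) − d = 7.
The code is NOT MDS (slack = 7 > 0).
Description: the claimed parameters are [23, 13, 4]_3; such a code would be non-MDS.


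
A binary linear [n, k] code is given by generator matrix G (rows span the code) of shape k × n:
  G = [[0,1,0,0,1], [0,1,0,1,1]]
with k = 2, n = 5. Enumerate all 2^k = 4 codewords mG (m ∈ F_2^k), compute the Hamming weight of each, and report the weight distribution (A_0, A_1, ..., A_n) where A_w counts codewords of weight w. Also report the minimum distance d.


Weight distribution: A_0 = 1, A_1 = 1, A_2 = 1, A_3 = 1. Minimum distance d = 1.

Enumerate all 2^2 = 4 messages m ∈ F_2^2.
For each, compute codeword c = mG in F_2^5, then tally its weight.
  m = 00 → c = 00000, weight = 0.
  m = 10 → c = 01001, weight = 2.
  m = 01 → c = 01011, weight = 3.
  m = 11 → c = 00010, weight = 1.
Tally weights:
  weight 0: 1 codewords.
  weight 1: 1 codewords.
  weight 2: 1 codewords.
  weight 3: 1 codewords.
Minimum distance d = smallest w > 0 with A_w > 0 = 1.
Sanity: Σ A_w = 4 = 2^2 = 4 ✓.


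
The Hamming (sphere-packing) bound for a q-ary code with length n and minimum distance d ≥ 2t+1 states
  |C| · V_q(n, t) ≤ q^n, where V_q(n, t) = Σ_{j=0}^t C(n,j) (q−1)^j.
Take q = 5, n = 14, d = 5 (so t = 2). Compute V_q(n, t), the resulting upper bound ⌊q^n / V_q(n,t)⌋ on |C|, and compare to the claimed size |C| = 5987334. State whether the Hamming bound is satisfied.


V_q(n, t) = 1513, q^n = 6103515625, Hamming bound = 4034048, |C| = 5987334 > bound (violated).

Step 1: Compute V_q(n, t) = Σ_{j=0}^2 C(n, j) (q−1)^j.
  j = 0: C(14,0)·(4)^0 = 1·1 = 1.
  j = 1: C(14,1)·(4)^1 = 14·4 = 56.
  j = 2: C(14,2)·(4)^2 = 91·16 = 1456.
  V_q(n, t) = 1 + 56 + 1456 = 1513.
Step 2: q^n = 5^14 = 6103515625.
Step 3: Hamming bound ⌊q^n / V_q(n,t)⌋ = ⌊6103515625/1513⌋ = 4034048.
Step 4: Compare |C| = 5987334 to 4034048: violated.
The claimed |C| lies above the Hamming bound, so no 5-ary code of length 14 with d ≥ 5 can have 5987334 codewords.


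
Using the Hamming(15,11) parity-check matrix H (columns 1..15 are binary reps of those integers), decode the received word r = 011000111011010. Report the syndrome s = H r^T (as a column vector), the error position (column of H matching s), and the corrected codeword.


s = (1, 1, 1, 0)^T, error position = 14, corrected codeword c = 011000111011000

Compute s = H r^T mod 2 one row at a time:
  s_1 = 1 + 1 + 0 + 1 + 1 + 0 + 1 + 0 = 5 ≡ 1 (mod 2).
  s_2 = 0 + 0 + 0 + 1 + 1 + 0 + 1 + 0 = 3 ≡ 1 (mod 2).
  s_3 = 1 + 1 + 0 + 1 + 0 + 1 + 1 + 0 = 5 ≡ 1 (mod 2).
  s_4 = 0 + 1 + 0 + 1 + 1 + 1 + 0 + 0 = 4 ≡ 0 (mod 2).
s = (1, 1, 1, 0)^T — this equals column 14 of H (binary 1110), so error is at position 14.
Correct: flip bit 14 of r = 011000111011010 to get c = 011000111011000.


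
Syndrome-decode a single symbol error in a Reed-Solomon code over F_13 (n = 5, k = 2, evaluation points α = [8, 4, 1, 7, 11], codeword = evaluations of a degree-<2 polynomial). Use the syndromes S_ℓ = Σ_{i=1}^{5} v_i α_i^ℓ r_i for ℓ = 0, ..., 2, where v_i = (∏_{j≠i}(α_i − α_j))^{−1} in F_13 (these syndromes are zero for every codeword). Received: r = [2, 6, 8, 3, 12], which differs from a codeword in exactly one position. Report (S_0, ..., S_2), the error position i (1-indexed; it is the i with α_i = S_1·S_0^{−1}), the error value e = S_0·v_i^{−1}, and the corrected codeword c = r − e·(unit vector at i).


S = (1, 1, 1), error at position 3, error magnitude e = 12, c = [2, 6, 9, 3, 12].

Step 1: column multipliers v_i = (∏_{j≠i}(α_i − α_j))^{−1} mod 13.
  i = 1 (α = 8): (8−4)(8−1)(8−7)(8−11) = 4·7·1·(−3) = −84 ≡ 7, so v_1 = 7^{−1} = 2 (mod 13).
  i = 2 (α = 4): (4−8)(4−1)(4−7)(4−11) = (−4)·3·(−3)·(−7) = −252 ≡ 8, so v_2 = 8^{−1} = 5 (mod 13).
  i = 3 (α = 1): (1−8)(1−4)(1−7)(1−11) = (−7)·(−3)·(−6)·(−10) = 1260 ≡ 12, so v_3 = 12^{−1} = 12 (mod 13).
  i = 4 (α = 7): (7−8)(7−4)(7−1)(7−11) = (−1)·3·6·(−4) = 72 ≡ 7, so v_4 = 7^{−1} = 2 (mod 13).
  i = 5 (α = 11): (11−8)(11−4)(11−1)(11−7) = 3·7·10·4 = 840 ≡ 8, so v_5 = 8^{−1} = 5 (mod 13).
  v = [2, 5, 12, 2, 5].
Step 2: syndromes of r = [2, 6, 8, 3, 12] (all sums mod 13).
  S_0 = Σ v_i r_i = 2·2 + 5·6 + 12·8 + 2·3 + 5·12 = 196 ≡ 1.
  S_1 = Σ v_i α_i r_i = 2·8·2 + 5·4·6 + 12·1·8 + 2·7·3 + 5·11·12 = 950 ≡ 1.
  α_i^2 mod 13 = [12, 3, 1, 10, 4].
  S_2 = Σ v_i α_i^2 r_i = 2·12·2 + 5·3·6 + 12·1·8 + 2·10·3 + 5·4·12 = 534 ≡ 1.
  S = (1, 1, 1) ≠ 0, so r is not a codeword (an error is present).
Step 3: locate the error. For a single error e at position i, S_ℓ = v_i·e·α_i^ℓ, so α_err = S_1/S_0.
  S_0^{−1} = 1^{−1} = 1 (mod 13), so α_err = 1·1 = 1 ≡ 1 = α_3. Error position i = 3.
  Consistency check: S_2/S_1 = 1·1 = 1 ≡ 1 = α_err ✓ (single-error assumption holds).
Step 4: error magnitude e = S_0/v_3 = S_0·∏_{j≠3}(α_3 − α_j) = 1·12 = 12 ≡ 12 (mod 13).
Step 5: correct position 3: c_3 = r_3 − e = 8 − 12 ≡ 9 (mod 13). Hence c = [2, 6, 9, 3, 12].
  Check: interpolating c through the α_i gives m(x) = 10 + 12·x (degree < 2) with m(α_i) = c_i for every i, so c is indeed a codeword.


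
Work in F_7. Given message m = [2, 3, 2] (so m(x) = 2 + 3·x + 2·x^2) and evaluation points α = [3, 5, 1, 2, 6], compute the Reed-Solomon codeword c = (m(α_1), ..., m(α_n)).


c = [1, 4, 0, 2, 1]

Message polynomial: m(x) = 2 + 3·x + 2·x^2 (mod 7).
For each evaluation point α_i, compute m(α_i) mod 7:
  α_1 = 3: Horner steps 2 → 2 → 1, so m(3) = 1.
  α_2 = 5: Horner steps 2 → 6 → 4, so m(5) = 4.
  α_3 = 1: Horner steps 2 → 5 → 0, so m(1) = 0.
  α_4 = 2: Horner steps 2 → 0 → 2, so m(2) = 2.
  α_5 = 6: Horner steps 2 → 1 → 1, so m(6) = 1.
Codeword c = [1, 4, 0, 2, 1] ∈ F_7^5.


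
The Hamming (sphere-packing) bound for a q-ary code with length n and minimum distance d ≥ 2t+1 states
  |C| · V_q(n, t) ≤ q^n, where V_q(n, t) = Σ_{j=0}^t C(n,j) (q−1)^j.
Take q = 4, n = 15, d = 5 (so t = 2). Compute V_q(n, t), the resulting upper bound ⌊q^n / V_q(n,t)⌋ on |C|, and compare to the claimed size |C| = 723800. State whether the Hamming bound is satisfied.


V_q(n, t) = 991, q^n = 1073741824, Hamming bound = 1083493, |C| = 723800 ≤ bound (satisfied).

Step 1: Compute V_q(n, t) = Σ_{j=0}^2 C(n, j) (q−1)^j.
  j = 0: C(15,0)·(3)^0 = 1·1 = 1.
  j = 1: C(15,1)·(3)^1 = 15·3 = 45.
  j = 2: C(15,2)·(3)^2 = 105·9 = 945.
  V_q(n, t) = 1 + 45 + 945 = 991.
Step 2: q^n = 4^15 = 1073741824.
Step 3: Hamming bound ⌊q^n / V_q(n,t)⌋ = ⌊1073741824/991⌋ = 1083493.
Step 4: Compare |C| = 723800 to 1083493: satisfied.
The claimed |C| lies below the Hamming bound.


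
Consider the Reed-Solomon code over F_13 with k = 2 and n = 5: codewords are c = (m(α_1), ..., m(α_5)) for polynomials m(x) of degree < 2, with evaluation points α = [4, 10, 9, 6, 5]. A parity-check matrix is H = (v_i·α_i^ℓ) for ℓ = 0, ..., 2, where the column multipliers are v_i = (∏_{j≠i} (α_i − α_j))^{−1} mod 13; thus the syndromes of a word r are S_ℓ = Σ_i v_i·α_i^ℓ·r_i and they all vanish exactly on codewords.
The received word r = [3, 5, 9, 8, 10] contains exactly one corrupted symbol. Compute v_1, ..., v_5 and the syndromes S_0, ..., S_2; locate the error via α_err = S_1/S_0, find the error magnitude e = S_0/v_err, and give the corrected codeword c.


S = (4, 7, 9), error at position 5, error magnitude e = 11, c = [3, 5, 9, 8, 12].

Step 1: column multipliers v_i = (∏_{j≠i}(α_i − α_j))^{−1} mod 13.
  i = 1 (α = 4): (4−10)(4−9)(4−6)(4−5) = (−6)·(−5)·(−2)·(−1) = 60 ≡ 8, so v_1 = 8^{−1} = 5 (mod 13).
  i = 2 (α = 10): (10−4)(10−9)(10−6)(10−5) = 6·1·4·5 = 120 ≡ 3, so v_2 = 3^{−1} = 9 (mod 13).
  i = 3 (α = 9): (9−4)(9−10)(9−6)(9−5) = 5·(−1)·3·4 = −60 ≡ 5, so v_3 = 5^{−1} = 8 (mod 13).
  i = 4 (α = 6): (6−4)(6−10)(6−9)(6−5) = 2·(−4)·(−3)·1 = 24 ≡ 11, so v_4 = 11^{−1} = 6 (mod 13).
  i = 5 (α = 5): (5−4)(5−10)(5−9)(5−6) = 1·(−5)·(−4)·(−1) = −20 ≡ 6, so v_5 = 6^{−1} = 11 (mod 13).
  v = [5, 9, 8, 6, 11].
Step 2: syndromes of r = [3, 5, 9, 8, 10] (all sums mod 13).
  S_0 = Σ v_i r_i = 5·3 + 9·5 + 8·9 + 6·8 + 11·10 = 290 ≡ 4.
  S_1 = Σ v_i α_i r_i = 5·4·3 + 9·10·5 + 8·9·9 + 6·6·8 + 11·5·10 = 1996 ≡ 7.
  α_i^2 mod 13 = [3, 9, 3, 10, 12].
  S_2 = Σ v_i α_i^2 r_i = 5·3·3 + 9·9·5 + 8·3·9 + 6·10·8 + 11·12·10 = 2466 ≡ 9.
  S = (4, 7, 9) ≠ 0, so r is not a codeword (an error is present).
Step 3: locate the error. For a single error e at position i, S_ℓ = v_i·e·α_i^ℓ, so α_err = S_1/S_0.
  S_0^{−1} = 4^{−1} = 10 (mod 13), so α_err = 7·10 = 70 ≡ 5 = α_5. Error position i = 5.
  Consistency check: S_2/S_1 = 9·2 = 18 ≡ 5 = α_err ✓ (single-error assumption holds).
Step 4: error magnitude e = S_0/v_5 = S_0·∏_{j≠5}(α_5 − α_j) = 4·6 = 24 ≡ 11 (mod 13).
Step 5: correct position 5: c_5 = r_5 − e = 10 − 11 ≡ 12 (mod 13). Hence c = [3, 5, 9, 8, 12].
  Check: interpolating c through the α_i gives m(x) = 6 + 9·x (degree < 2) with m(α_i) = c_i for every i, so c is indeed a codeword.
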